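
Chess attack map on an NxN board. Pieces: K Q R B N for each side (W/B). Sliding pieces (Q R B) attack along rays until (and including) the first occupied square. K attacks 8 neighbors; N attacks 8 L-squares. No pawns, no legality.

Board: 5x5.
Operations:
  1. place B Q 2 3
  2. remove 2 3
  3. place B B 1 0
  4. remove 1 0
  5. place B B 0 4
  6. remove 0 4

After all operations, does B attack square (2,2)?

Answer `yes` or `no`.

Answer: no

Derivation:
Op 1: place BQ@(2,3)
Op 2: remove (2,3)
Op 3: place BB@(1,0)
Op 4: remove (1,0)
Op 5: place BB@(0,4)
Op 6: remove (0,4)
Per-piece attacks for B:
B attacks (2,2): no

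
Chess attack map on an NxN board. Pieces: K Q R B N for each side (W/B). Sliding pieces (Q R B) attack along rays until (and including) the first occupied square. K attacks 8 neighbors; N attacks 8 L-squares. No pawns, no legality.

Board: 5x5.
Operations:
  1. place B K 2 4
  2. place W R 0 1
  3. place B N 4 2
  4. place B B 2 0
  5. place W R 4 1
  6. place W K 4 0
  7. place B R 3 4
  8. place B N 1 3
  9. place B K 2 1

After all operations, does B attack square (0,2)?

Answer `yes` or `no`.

Op 1: place BK@(2,4)
Op 2: place WR@(0,1)
Op 3: place BN@(4,2)
Op 4: place BB@(2,0)
Op 5: place WR@(4,1)
Op 6: place WK@(4,0)
Op 7: place BR@(3,4)
Op 8: place BN@(1,3)
Op 9: place BK@(2,1)
Per-piece attacks for B:
  BN@(1,3): attacks (3,4) (2,1) (3,2) (0,1)
  BB@(2,0): attacks (3,1) (4,2) (1,1) (0,2) [ray(1,1) blocked at (4,2)]
  BK@(2,1): attacks (2,2) (2,0) (3,1) (1,1) (3,2) (3,0) (1,2) (1,0)
  BK@(2,4): attacks (2,3) (3,4) (1,4) (3,3) (1,3)
  BR@(3,4): attacks (3,3) (3,2) (3,1) (3,0) (4,4) (2,4) [ray(-1,0) blocked at (2,4)]
  BN@(4,2): attacks (3,4) (2,3) (3,0) (2,1)
B attacks (0,2): yes

Answer: yes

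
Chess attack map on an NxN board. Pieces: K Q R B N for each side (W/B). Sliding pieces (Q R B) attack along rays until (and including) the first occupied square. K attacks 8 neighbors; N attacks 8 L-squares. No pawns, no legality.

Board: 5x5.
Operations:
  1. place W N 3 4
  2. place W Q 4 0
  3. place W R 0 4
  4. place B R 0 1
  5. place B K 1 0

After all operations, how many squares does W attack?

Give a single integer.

Op 1: place WN@(3,4)
Op 2: place WQ@(4,0)
Op 3: place WR@(0,4)
Op 4: place BR@(0,1)
Op 5: place BK@(1,0)
Per-piece attacks for W:
  WR@(0,4): attacks (0,3) (0,2) (0,1) (1,4) (2,4) (3,4) [ray(0,-1) blocked at (0,1); ray(1,0) blocked at (3,4)]
  WN@(3,4): attacks (4,2) (2,2) (1,3)
  WQ@(4,0): attacks (4,1) (4,2) (4,3) (4,4) (3,0) (2,0) (1,0) (3,1) (2,2) (1,3) (0,4) [ray(-1,0) blocked at (1,0); ray(-1,1) blocked at (0,4)]
Union (17 distinct): (0,1) (0,2) (0,3) (0,4) (1,0) (1,3) (1,4) (2,0) (2,2) (2,4) (3,0) (3,1) (3,4) (4,1) (4,2) (4,3) (4,4)

Answer: 17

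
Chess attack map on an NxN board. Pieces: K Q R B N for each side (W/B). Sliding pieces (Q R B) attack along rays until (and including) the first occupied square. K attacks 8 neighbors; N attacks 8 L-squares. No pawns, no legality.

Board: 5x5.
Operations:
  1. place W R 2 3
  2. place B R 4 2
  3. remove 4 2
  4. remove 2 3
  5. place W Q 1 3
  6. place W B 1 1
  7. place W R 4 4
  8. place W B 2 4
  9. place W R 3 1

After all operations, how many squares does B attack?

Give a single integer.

Answer: 0

Derivation:
Op 1: place WR@(2,3)
Op 2: place BR@(4,2)
Op 3: remove (4,2)
Op 4: remove (2,3)
Op 5: place WQ@(1,3)
Op 6: place WB@(1,1)
Op 7: place WR@(4,4)
Op 8: place WB@(2,4)
Op 9: place WR@(3,1)
Per-piece attacks for B:
Union (0 distinct): (none)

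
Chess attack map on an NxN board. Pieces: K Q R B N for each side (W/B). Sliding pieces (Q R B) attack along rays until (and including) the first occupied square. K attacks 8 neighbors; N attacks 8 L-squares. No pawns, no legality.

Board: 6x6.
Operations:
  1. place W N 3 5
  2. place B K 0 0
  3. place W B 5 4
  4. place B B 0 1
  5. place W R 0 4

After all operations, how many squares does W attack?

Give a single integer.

Answer: 15

Derivation:
Op 1: place WN@(3,5)
Op 2: place BK@(0,0)
Op 3: place WB@(5,4)
Op 4: place BB@(0,1)
Op 5: place WR@(0,4)
Per-piece attacks for W:
  WR@(0,4): attacks (0,5) (0,3) (0,2) (0,1) (1,4) (2,4) (3,4) (4,4) (5,4) [ray(0,-1) blocked at (0,1); ray(1,0) blocked at (5,4)]
  WN@(3,5): attacks (4,3) (5,4) (2,3) (1,4)
  WB@(5,4): attacks (4,5) (4,3) (3,2) (2,1) (1,0)
Union (15 distinct): (0,1) (0,2) (0,3) (0,5) (1,0) (1,4) (2,1) (2,3) (2,4) (3,2) (3,4) (4,3) (4,4) (4,5) (5,4)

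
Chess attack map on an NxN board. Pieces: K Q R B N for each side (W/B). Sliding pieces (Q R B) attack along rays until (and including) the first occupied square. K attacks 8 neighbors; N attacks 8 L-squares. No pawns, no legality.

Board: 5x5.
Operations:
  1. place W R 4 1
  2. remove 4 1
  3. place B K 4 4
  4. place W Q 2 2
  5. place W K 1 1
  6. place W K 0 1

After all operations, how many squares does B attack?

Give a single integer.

Op 1: place WR@(4,1)
Op 2: remove (4,1)
Op 3: place BK@(4,4)
Op 4: place WQ@(2,2)
Op 5: place WK@(1,1)
Op 6: place WK@(0,1)
Per-piece attacks for B:
  BK@(4,4): attacks (4,3) (3,4) (3,3)
Union (3 distinct): (3,3) (3,4) (4,3)

Answer: 3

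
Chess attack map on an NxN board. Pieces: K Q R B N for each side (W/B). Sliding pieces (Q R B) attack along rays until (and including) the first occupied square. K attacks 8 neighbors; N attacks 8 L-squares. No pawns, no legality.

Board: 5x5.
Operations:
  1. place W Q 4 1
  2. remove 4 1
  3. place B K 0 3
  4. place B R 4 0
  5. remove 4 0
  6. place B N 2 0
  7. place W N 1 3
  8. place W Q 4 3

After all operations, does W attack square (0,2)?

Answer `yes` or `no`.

Answer: no

Derivation:
Op 1: place WQ@(4,1)
Op 2: remove (4,1)
Op 3: place BK@(0,3)
Op 4: place BR@(4,0)
Op 5: remove (4,0)
Op 6: place BN@(2,0)
Op 7: place WN@(1,3)
Op 8: place WQ@(4,3)
Per-piece attacks for W:
  WN@(1,3): attacks (3,4) (2,1) (3,2) (0,1)
  WQ@(4,3): attacks (4,4) (4,2) (4,1) (4,0) (3,3) (2,3) (1,3) (3,4) (3,2) (2,1) (1,0) [ray(-1,0) blocked at (1,3)]
W attacks (0,2): no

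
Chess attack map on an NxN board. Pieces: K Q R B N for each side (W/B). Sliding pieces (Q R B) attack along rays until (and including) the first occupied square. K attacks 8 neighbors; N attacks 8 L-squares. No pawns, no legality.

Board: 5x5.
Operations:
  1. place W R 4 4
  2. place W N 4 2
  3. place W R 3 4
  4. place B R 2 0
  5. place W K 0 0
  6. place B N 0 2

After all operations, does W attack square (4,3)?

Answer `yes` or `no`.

Op 1: place WR@(4,4)
Op 2: place WN@(4,2)
Op 3: place WR@(3,4)
Op 4: place BR@(2,0)
Op 5: place WK@(0,0)
Op 6: place BN@(0,2)
Per-piece attacks for W:
  WK@(0,0): attacks (0,1) (1,0) (1,1)
  WR@(3,4): attacks (3,3) (3,2) (3,1) (3,0) (4,4) (2,4) (1,4) (0,4) [ray(1,0) blocked at (4,4)]
  WN@(4,2): attacks (3,4) (2,3) (3,0) (2,1)
  WR@(4,4): attacks (4,3) (4,2) (3,4) [ray(0,-1) blocked at (4,2); ray(-1,0) blocked at (3,4)]
W attacks (4,3): yes

Answer: yes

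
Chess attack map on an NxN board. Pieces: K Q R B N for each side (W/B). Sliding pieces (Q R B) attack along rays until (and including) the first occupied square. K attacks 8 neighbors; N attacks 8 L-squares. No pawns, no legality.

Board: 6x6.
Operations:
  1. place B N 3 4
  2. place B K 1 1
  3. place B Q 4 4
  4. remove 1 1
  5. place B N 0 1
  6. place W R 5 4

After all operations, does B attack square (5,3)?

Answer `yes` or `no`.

Answer: yes

Derivation:
Op 1: place BN@(3,4)
Op 2: place BK@(1,1)
Op 3: place BQ@(4,4)
Op 4: remove (1,1)
Op 5: place BN@(0,1)
Op 6: place WR@(5,4)
Per-piece attacks for B:
  BN@(0,1): attacks (1,3) (2,2) (2,0)
  BN@(3,4): attacks (5,5) (1,5) (4,2) (5,3) (2,2) (1,3)
  BQ@(4,4): attacks (4,5) (4,3) (4,2) (4,1) (4,0) (5,4) (3,4) (5,5) (5,3) (3,5) (3,3) (2,2) (1,1) (0,0) [ray(1,0) blocked at (5,4); ray(-1,0) blocked at (3,4)]
B attacks (5,3): yes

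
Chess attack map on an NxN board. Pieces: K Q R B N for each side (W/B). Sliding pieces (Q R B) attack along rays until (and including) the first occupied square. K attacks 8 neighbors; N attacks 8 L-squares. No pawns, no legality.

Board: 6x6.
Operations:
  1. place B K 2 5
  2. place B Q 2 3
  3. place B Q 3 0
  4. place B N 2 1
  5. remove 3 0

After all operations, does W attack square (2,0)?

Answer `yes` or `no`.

Answer: no

Derivation:
Op 1: place BK@(2,5)
Op 2: place BQ@(2,3)
Op 3: place BQ@(3,0)
Op 4: place BN@(2,1)
Op 5: remove (3,0)
Per-piece attacks for W:
W attacks (2,0): no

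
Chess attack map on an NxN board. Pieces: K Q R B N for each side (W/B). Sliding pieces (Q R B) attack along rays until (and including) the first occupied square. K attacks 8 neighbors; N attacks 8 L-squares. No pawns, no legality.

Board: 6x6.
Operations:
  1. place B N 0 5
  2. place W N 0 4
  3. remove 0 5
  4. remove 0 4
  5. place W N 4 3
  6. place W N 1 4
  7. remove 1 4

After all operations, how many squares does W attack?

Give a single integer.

Answer: 6

Derivation:
Op 1: place BN@(0,5)
Op 2: place WN@(0,4)
Op 3: remove (0,5)
Op 4: remove (0,4)
Op 5: place WN@(4,3)
Op 6: place WN@(1,4)
Op 7: remove (1,4)
Per-piece attacks for W:
  WN@(4,3): attacks (5,5) (3,5) (2,4) (5,1) (3,1) (2,2)
Union (6 distinct): (2,2) (2,4) (3,1) (3,5) (5,1) (5,5)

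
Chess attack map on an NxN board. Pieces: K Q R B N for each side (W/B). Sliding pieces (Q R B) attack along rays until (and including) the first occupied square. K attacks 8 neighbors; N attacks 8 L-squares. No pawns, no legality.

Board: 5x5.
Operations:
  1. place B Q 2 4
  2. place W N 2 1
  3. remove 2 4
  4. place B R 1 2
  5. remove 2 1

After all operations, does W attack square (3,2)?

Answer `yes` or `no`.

Op 1: place BQ@(2,4)
Op 2: place WN@(2,1)
Op 3: remove (2,4)
Op 4: place BR@(1,2)
Op 5: remove (2,1)
Per-piece attacks for W:
W attacks (3,2): no

Answer: no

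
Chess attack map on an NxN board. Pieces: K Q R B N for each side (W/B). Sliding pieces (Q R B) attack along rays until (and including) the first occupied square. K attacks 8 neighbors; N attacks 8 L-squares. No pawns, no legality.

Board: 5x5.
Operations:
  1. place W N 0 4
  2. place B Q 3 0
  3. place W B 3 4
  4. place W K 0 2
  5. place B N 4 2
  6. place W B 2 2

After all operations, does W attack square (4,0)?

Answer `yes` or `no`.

Answer: yes

Derivation:
Op 1: place WN@(0,4)
Op 2: place BQ@(3,0)
Op 3: place WB@(3,4)
Op 4: place WK@(0,2)
Op 5: place BN@(4,2)
Op 6: place WB@(2,2)
Per-piece attacks for W:
  WK@(0,2): attacks (0,3) (0,1) (1,2) (1,3) (1,1)
  WN@(0,4): attacks (1,2) (2,3)
  WB@(2,2): attacks (3,3) (4,4) (3,1) (4,0) (1,3) (0,4) (1,1) (0,0) [ray(-1,1) blocked at (0,4)]
  WB@(3,4): attacks (4,3) (2,3) (1,2) (0,1)
W attacks (4,0): yes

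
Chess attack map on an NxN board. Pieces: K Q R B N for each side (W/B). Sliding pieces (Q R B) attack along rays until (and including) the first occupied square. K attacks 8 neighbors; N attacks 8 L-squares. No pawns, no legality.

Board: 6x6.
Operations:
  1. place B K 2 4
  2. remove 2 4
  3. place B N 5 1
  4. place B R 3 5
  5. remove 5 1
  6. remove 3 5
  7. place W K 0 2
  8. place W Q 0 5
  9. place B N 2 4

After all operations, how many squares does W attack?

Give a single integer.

Answer: 17

Derivation:
Op 1: place BK@(2,4)
Op 2: remove (2,4)
Op 3: place BN@(5,1)
Op 4: place BR@(3,5)
Op 5: remove (5,1)
Op 6: remove (3,5)
Op 7: place WK@(0,2)
Op 8: place WQ@(0,5)
Op 9: place BN@(2,4)
Per-piece attacks for W:
  WK@(0,2): attacks (0,3) (0,1) (1,2) (1,3) (1,1)
  WQ@(0,5): attacks (0,4) (0,3) (0,2) (1,5) (2,5) (3,5) (4,5) (5,5) (1,4) (2,3) (3,2) (4,1) (5,0) [ray(0,-1) blocked at (0,2)]
Union (17 distinct): (0,1) (0,2) (0,3) (0,4) (1,1) (1,2) (1,3) (1,4) (1,5) (2,3) (2,5) (3,2) (3,5) (4,1) (4,5) (5,0) (5,5)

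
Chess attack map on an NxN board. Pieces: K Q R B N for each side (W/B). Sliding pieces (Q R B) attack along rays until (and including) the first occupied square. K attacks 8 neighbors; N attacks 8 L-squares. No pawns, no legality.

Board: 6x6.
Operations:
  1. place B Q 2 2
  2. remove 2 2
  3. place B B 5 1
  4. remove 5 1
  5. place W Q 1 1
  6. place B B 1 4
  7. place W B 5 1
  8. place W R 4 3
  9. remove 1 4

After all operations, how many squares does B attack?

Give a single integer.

Op 1: place BQ@(2,2)
Op 2: remove (2,2)
Op 3: place BB@(5,1)
Op 4: remove (5,1)
Op 5: place WQ@(1,1)
Op 6: place BB@(1,4)
Op 7: place WB@(5,1)
Op 8: place WR@(4,3)
Op 9: remove (1,4)
Per-piece attacks for B:
Union (0 distinct): (none)

Answer: 0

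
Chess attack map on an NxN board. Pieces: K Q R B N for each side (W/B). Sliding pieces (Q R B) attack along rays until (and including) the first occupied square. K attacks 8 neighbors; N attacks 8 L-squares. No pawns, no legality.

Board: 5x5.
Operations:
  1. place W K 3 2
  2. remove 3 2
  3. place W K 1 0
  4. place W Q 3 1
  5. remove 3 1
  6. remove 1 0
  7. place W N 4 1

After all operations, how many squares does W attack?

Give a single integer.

Op 1: place WK@(3,2)
Op 2: remove (3,2)
Op 3: place WK@(1,0)
Op 4: place WQ@(3,1)
Op 5: remove (3,1)
Op 6: remove (1,0)
Op 7: place WN@(4,1)
Per-piece attacks for W:
  WN@(4,1): attacks (3,3) (2,2) (2,0)
Union (3 distinct): (2,0) (2,2) (3,3)

Answer: 3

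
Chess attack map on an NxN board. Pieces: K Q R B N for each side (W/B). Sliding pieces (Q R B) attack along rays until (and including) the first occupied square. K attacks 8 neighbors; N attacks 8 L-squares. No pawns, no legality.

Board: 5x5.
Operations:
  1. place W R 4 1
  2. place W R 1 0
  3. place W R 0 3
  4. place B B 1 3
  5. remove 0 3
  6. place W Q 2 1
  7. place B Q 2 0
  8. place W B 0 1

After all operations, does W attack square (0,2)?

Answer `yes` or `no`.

Answer: no

Derivation:
Op 1: place WR@(4,1)
Op 2: place WR@(1,0)
Op 3: place WR@(0,3)
Op 4: place BB@(1,3)
Op 5: remove (0,3)
Op 6: place WQ@(2,1)
Op 7: place BQ@(2,0)
Op 8: place WB@(0,1)
Per-piece attacks for W:
  WB@(0,1): attacks (1,2) (2,3) (3,4) (1,0) [ray(1,-1) blocked at (1,0)]
  WR@(1,0): attacks (1,1) (1,2) (1,3) (2,0) (0,0) [ray(0,1) blocked at (1,3); ray(1,0) blocked at (2,0)]
  WQ@(2,1): attacks (2,2) (2,3) (2,4) (2,0) (3,1) (4,1) (1,1) (0,1) (3,2) (4,3) (3,0) (1,2) (0,3) (1,0) [ray(0,-1) blocked at (2,0); ray(1,0) blocked at (4,1); ray(-1,0) blocked at (0,1); ray(-1,-1) blocked at (1,0)]
  WR@(4,1): attacks (4,2) (4,3) (4,4) (4,0) (3,1) (2,1) [ray(-1,0) blocked at (2,1)]
W attacks (0,2): no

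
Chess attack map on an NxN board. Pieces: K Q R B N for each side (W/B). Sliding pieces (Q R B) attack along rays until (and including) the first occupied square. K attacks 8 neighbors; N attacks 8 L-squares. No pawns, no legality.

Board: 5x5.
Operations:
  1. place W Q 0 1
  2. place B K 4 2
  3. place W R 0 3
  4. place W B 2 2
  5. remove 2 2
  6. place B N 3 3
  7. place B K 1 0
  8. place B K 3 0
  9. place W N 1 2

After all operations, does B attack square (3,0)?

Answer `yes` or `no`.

Answer: no

Derivation:
Op 1: place WQ@(0,1)
Op 2: place BK@(4,2)
Op 3: place WR@(0,3)
Op 4: place WB@(2,2)
Op 5: remove (2,2)
Op 6: place BN@(3,3)
Op 7: place BK@(1,0)
Op 8: place BK@(3,0)
Op 9: place WN@(1,2)
Per-piece attacks for B:
  BK@(1,0): attacks (1,1) (2,0) (0,0) (2,1) (0,1)
  BK@(3,0): attacks (3,1) (4,0) (2,0) (4,1) (2,1)
  BN@(3,3): attacks (1,4) (4,1) (2,1) (1,2)
  BK@(4,2): attacks (4,3) (4,1) (3,2) (3,3) (3,1)
B attacks (3,0): no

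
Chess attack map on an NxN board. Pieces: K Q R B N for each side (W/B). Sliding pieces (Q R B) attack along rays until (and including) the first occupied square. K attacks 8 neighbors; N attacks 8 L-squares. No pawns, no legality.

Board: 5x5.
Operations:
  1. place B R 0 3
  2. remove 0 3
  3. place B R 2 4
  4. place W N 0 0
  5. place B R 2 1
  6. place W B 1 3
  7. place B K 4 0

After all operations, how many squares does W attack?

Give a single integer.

Op 1: place BR@(0,3)
Op 2: remove (0,3)
Op 3: place BR@(2,4)
Op 4: place WN@(0,0)
Op 5: place BR@(2,1)
Op 6: place WB@(1,3)
Op 7: place BK@(4,0)
Per-piece attacks for W:
  WN@(0,0): attacks (1,2) (2,1)
  WB@(1,3): attacks (2,4) (2,2) (3,1) (4,0) (0,4) (0,2) [ray(1,1) blocked at (2,4); ray(1,-1) blocked at (4,0)]
Union (8 distinct): (0,2) (0,4) (1,2) (2,1) (2,2) (2,4) (3,1) (4,0)

Answer: 8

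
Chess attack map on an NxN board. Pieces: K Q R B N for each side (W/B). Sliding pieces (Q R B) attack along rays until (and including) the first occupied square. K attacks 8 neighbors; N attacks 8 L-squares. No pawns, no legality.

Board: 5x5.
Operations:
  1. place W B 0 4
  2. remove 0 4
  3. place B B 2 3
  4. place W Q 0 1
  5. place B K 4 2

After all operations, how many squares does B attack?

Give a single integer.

Answer: 9

Derivation:
Op 1: place WB@(0,4)
Op 2: remove (0,4)
Op 3: place BB@(2,3)
Op 4: place WQ@(0,1)
Op 5: place BK@(4,2)
Per-piece attacks for B:
  BB@(2,3): attacks (3,4) (3,2) (4,1) (1,4) (1,2) (0,1) [ray(-1,-1) blocked at (0,1)]
  BK@(4,2): attacks (4,3) (4,1) (3,2) (3,3) (3,1)
Union (9 distinct): (0,1) (1,2) (1,4) (3,1) (3,2) (3,3) (3,4) (4,1) (4,3)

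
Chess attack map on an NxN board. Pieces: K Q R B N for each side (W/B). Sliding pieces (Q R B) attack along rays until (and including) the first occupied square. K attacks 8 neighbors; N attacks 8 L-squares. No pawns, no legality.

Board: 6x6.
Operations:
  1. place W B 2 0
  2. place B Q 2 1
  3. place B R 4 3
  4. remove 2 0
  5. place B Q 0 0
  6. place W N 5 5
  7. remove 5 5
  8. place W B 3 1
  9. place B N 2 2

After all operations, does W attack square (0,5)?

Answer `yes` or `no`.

Op 1: place WB@(2,0)
Op 2: place BQ@(2,1)
Op 3: place BR@(4,3)
Op 4: remove (2,0)
Op 5: place BQ@(0,0)
Op 6: place WN@(5,5)
Op 7: remove (5,5)
Op 8: place WB@(3,1)
Op 9: place BN@(2,2)
Per-piece attacks for W:
  WB@(3,1): attacks (4,2) (5,3) (4,0) (2,2) (2,0) [ray(-1,1) blocked at (2,2)]
W attacks (0,5): no

Answer: no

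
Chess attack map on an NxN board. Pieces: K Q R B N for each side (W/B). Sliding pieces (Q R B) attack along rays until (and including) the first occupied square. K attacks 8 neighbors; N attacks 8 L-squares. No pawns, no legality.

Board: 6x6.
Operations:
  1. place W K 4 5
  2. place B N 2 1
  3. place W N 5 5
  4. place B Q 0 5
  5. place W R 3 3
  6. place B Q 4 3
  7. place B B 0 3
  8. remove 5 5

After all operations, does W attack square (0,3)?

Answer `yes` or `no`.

Op 1: place WK@(4,5)
Op 2: place BN@(2,1)
Op 3: place WN@(5,5)
Op 4: place BQ@(0,5)
Op 5: place WR@(3,3)
Op 6: place BQ@(4,3)
Op 7: place BB@(0,3)
Op 8: remove (5,5)
Per-piece attacks for W:
  WR@(3,3): attacks (3,4) (3,5) (3,2) (3,1) (3,0) (4,3) (2,3) (1,3) (0,3) [ray(1,0) blocked at (4,3); ray(-1,0) blocked at (0,3)]
  WK@(4,5): attacks (4,4) (5,5) (3,5) (5,4) (3,4)
W attacks (0,3): yes

Answer: yes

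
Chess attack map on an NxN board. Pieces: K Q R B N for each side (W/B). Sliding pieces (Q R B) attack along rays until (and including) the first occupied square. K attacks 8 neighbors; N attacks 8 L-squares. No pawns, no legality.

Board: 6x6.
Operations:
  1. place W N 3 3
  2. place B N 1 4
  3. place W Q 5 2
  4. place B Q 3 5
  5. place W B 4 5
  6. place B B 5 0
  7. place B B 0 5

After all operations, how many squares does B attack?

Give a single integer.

Op 1: place WN@(3,3)
Op 2: place BN@(1,4)
Op 3: place WQ@(5,2)
Op 4: place BQ@(3,5)
Op 5: place WB@(4,5)
Op 6: place BB@(5,0)
Op 7: place BB@(0,5)
Per-piece attacks for B:
  BB@(0,5): attacks (1,4) [ray(1,-1) blocked at (1,4)]
  BN@(1,4): attacks (3,5) (2,2) (3,3) (0,2)
  BQ@(3,5): attacks (3,4) (3,3) (4,5) (2,5) (1,5) (0,5) (4,4) (5,3) (2,4) (1,3) (0,2) [ray(0,-1) blocked at (3,3); ray(1,0) blocked at (4,5); ray(-1,0) blocked at (0,5)]
  BB@(5,0): attacks (4,1) (3,2) (2,3) (1,4) [ray(-1,1) blocked at (1,4)]
Union (17 distinct): (0,2) (0,5) (1,3) (1,4) (1,5) (2,2) (2,3) (2,4) (2,5) (3,2) (3,3) (3,4) (3,5) (4,1) (4,4) (4,5) (5,3)

Answer: 17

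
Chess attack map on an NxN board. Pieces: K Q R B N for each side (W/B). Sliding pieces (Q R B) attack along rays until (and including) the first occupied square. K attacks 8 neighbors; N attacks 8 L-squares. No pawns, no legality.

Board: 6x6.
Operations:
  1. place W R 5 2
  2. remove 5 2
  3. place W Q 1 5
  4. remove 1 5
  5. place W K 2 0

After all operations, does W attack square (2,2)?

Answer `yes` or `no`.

Answer: no

Derivation:
Op 1: place WR@(5,2)
Op 2: remove (5,2)
Op 3: place WQ@(1,5)
Op 4: remove (1,5)
Op 5: place WK@(2,0)
Per-piece attacks for W:
  WK@(2,0): attacks (2,1) (3,0) (1,0) (3,1) (1,1)
W attacks (2,2): no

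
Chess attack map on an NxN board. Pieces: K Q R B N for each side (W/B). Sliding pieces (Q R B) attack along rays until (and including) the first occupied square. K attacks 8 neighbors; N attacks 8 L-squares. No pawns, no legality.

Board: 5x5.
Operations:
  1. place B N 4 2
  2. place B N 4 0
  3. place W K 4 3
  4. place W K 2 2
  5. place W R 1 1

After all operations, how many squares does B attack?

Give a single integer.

Answer: 5

Derivation:
Op 1: place BN@(4,2)
Op 2: place BN@(4,0)
Op 3: place WK@(4,3)
Op 4: place WK@(2,2)
Op 5: place WR@(1,1)
Per-piece attacks for B:
  BN@(4,0): attacks (3,2) (2,1)
  BN@(4,2): attacks (3,4) (2,3) (3,0) (2,1)
Union (5 distinct): (2,1) (2,3) (3,0) (3,2) (3,4)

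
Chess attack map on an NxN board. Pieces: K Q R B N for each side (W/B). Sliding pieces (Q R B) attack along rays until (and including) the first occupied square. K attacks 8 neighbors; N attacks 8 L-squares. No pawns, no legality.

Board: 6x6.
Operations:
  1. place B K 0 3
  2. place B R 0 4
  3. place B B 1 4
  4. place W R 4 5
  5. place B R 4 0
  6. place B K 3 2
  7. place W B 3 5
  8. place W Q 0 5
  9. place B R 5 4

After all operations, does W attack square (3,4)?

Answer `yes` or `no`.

Op 1: place BK@(0,3)
Op 2: place BR@(0,4)
Op 3: place BB@(1,4)
Op 4: place WR@(4,5)
Op 5: place BR@(4,0)
Op 6: place BK@(3,2)
Op 7: place WB@(3,5)
Op 8: place WQ@(0,5)
Op 9: place BR@(5,4)
Per-piece attacks for W:
  WQ@(0,5): attacks (0,4) (1,5) (2,5) (3,5) (1,4) [ray(0,-1) blocked at (0,4); ray(1,0) blocked at (3,5); ray(1,-1) blocked at (1,4)]
  WB@(3,5): attacks (4,4) (5,3) (2,4) (1,3) (0,2)
  WR@(4,5): attacks (4,4) (4,3) (4,2) (4,1) (4,0) (5,5) (3,5) [ray(0,-1) blocked at (4,0); ray(-1,0) blocked at (3,5)]
W attacks (3,4): no

Answer: no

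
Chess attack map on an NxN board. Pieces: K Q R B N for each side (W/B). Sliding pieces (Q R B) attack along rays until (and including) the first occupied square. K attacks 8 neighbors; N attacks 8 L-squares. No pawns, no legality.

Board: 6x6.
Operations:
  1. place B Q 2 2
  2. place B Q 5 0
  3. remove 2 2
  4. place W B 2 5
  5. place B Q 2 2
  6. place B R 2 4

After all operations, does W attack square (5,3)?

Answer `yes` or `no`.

Answer: no

Derivation:
Op 1: place BQ@(2,2)
Op 2: place BQ@(5,0)
Op 3: remove (2,2)
Op 4: place WB@(2,5)
Op 5: place BQ@(2,2)
Op 6: place BR@(2,4)
Per-piece attacks for W:
  WB@(2,5): attacks (3,4) (4,3) (5,2) (1,4) (0,3)
W attacks (5,3): no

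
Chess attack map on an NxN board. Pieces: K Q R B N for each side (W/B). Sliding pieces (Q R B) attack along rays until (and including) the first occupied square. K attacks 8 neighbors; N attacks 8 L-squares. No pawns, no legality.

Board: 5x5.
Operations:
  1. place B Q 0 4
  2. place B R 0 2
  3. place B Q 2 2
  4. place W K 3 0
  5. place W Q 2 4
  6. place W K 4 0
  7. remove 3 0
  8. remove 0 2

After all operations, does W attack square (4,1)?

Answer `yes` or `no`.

Answer: yes

Derivation:
Op 1: place BQ@(0,4)
Op 2: place BR@(0,2)
Op 3: place BQ@(2,2)
Op 4: place WK@(3,0)
Op 5: place WQ@(2,4)
Op 6: place WK@(4,0)
Op 7: remove (3,0)
Op 8: remove (0,2)
Per-piece attacks for W:
  WQ@(2,4): attacks (2,3) (2,2) (3,4) (4,4) (1,4) (0,4) (3,3) (4,2) (1,3) (0,2) [ray(0,-1) blocked at (2,2); ray(-1,0) blocked at (0,4)]
  WK@(4,0): attacks (4,1) (3,0) (3,1)
W attacks (4,1): yes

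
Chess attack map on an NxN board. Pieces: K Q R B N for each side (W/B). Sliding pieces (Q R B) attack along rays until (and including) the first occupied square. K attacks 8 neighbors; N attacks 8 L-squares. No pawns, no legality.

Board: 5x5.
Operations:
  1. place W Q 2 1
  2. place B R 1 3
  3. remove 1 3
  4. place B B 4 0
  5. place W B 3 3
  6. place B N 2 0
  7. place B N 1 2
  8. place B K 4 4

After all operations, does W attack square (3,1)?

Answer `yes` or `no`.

Answer: yes

Derivation:
Op 1: place WQ@(2,1)
Op 2: place BR@(1,3)
Op 3: remove (1,3)
Op 4: place BB@(4,0)
Op 5: place WB@(3,3)
Op 6: place BN@(2,0)
Op 7: place BN@(1,2)
Op 8: place BK@(4,4)
Per-piece attacks for W:
  WQ@(2,1): attacks (2,2) (2,3) (2,4) (2,0) (3,1) (4,1) (1,1) (0,1) (3,2) (4,3) (3,0) (1,2) (1,0) [ray(0,-1) blocked at (2,0); ray(-1,1) blocked at (1,2)]
  WB@(3,3): attacks (4,4) (4,2) (2,4) (2,2) (1,1) (0,0) [ray(1,1) blocked at (4,4)]
W attacks (3,1): yes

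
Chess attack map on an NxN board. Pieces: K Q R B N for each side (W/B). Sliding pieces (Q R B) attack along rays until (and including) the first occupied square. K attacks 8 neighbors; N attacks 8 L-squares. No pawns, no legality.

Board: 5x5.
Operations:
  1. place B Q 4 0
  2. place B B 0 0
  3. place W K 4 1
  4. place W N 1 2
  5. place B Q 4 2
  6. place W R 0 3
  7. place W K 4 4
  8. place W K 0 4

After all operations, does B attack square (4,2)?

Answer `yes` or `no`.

Op 1: place BQ@(4,0)
Op 2: place BB@(0,0)
Op 3: place WK@(4,1)
Op 4: place WN@(1,2)
Op 5: place BQ@(4,2)
Op 6: place WR@(0,3)
Op 7: place WK@(4,4)
Op 8: place WK@(0,4)
Per-piece attacks for B:
  BB@(0,0): attacks (1,1) (2,2) (3,3) (4,4) [ray(1,1) blocked at (4,4)]
  BQ@(4,0): attacks (4,1) (3,0) (2,0) (1,0) (0,0) (3,1) (2,2) (1,3) (0,4) [ray(0,1) blocked at (4,1); ray(-1,0) blocked at (0,0); ray(-1,1) blocked at (0,4)]
  BQ@(4,2): attacks (4,3) (4,4) (4,1) (3,2) (2,2) (1,2) (3,3) (2,4) (3,1) (2,0) [ray(0,1) blocked at (4,4); ray(0,-1) blocked at (4,1); ray(-1,0) blocked at (1,2)]
B attacks (4,2): no

Answer: no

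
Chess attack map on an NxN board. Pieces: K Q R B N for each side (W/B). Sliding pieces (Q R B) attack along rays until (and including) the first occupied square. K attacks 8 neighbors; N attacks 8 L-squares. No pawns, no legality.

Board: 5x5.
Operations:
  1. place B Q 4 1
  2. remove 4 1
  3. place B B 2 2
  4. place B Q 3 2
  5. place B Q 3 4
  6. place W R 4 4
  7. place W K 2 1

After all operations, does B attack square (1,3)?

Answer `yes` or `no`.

Op 1: place BQ@(4,1)
Op 2: remove (4,1)
Op 3: place BB@(2,2)
Op 4: place BQ@(3,2)
Op 5: place BQ@(3,4)
Op 6: place WR@(4,4)
Op 7: place WK@(2,1)
Per-piece attacks for B:
  BB@(2,2): attacks (3,3) (4,4) (3,1) (4,0) (1,3) (0,4) (1,1) (0,0) [ray(1,1) blocked at (4,4)]
  BQ@(3,2): attacks (3,3) (3,4) (3,1) (3,0) (4,2) (2,2) (4,3) (4,1) (2,3) (1,4) (2,1) [ray(0,1) blocked at (3,4); ray(-1,0) blocked at (2,2); ray(-1,-1) blocked at (2,1)]
  BQ@(3,4): attacks (3,3) (3,2) (4,4) (2,4) (1,4) (0,4) (4,3) (2,3) (1,2) (0,1) [ray(0,-1) blocked at (3,2); ray(1,0) blocked at (4,4)]
B attacks (1,3): yes

Answer: yes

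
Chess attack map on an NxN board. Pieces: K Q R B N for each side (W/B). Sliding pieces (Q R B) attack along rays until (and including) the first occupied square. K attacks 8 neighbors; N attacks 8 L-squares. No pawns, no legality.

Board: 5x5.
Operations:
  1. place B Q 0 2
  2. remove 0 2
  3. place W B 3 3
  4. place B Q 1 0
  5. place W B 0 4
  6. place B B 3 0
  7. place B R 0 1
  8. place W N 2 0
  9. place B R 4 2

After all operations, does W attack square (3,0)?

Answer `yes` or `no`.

Answer: no

Derivation:
Op 1: place BQ@(0,2)
Op 2: remove (0,2)
Op 3: place WB@(3,3)
Op 4: place BQ@(1,0)
Op 5: place WB@(0,4)
Op 6: place BB@(3,0)
Op 7: place BR@(0,1)
Op 8: place WN@(2,0)
Op 9: place BR@(4,2)
Per-piece attacks for W:
  WB@(0,4): attacks (1,3) (2,2) (3,1) (4,0)
  WN@(2,0): attacks (3,2) (4,1) (1,2) (0,1)
  WB@(3,3): attacks (4,4) (4,2) (2,4) (2,2) (1,1) (0,0) [ray(1,-1) blocked at (4,2)]
W attacks (3,0): no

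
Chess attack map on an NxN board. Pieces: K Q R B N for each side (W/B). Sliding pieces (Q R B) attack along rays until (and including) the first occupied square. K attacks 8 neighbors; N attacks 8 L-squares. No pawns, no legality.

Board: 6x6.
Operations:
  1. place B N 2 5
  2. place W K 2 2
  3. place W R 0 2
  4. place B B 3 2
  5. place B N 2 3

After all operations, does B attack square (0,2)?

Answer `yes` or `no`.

Answer: yes

Derivation:
Op 1: place BN@(2,5)
Op 2: place WK@(2,2)
Op 3: place WR@(0,2)
Op 4: place BB@(3,2)
Op 5: place BN@(2,3)
Per-piece attacks for B:
  BN@(2,3): attacks (3,5) (4,4) (1,5) (0,4) (3,1) (4,2) (1,1) (0,2)
  BN@(2,5): attacks (3,3) (4,4) (1,3) (0,4)
  BB@(3,2): attacks (4,3) (5,4) (4,1) (5,0) (2,3) (2,1) (1,0) [ray(-1,1) blocked at (2,3)]
B attacks (0,2): yes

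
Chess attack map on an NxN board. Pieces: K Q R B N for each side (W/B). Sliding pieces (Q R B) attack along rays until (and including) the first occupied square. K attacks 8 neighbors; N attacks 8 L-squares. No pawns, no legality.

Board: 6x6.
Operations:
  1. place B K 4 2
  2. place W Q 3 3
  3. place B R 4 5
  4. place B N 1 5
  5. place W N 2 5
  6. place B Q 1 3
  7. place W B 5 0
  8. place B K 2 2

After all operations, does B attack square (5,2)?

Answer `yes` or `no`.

Op 1: place BK@(4,2)
Op 2: place WQ@(3,3)
Op 3: place BR@(4,5)
Op 4: place BN@(1,5)
Op 5: place WN@(2,5)
Op 6: place BQ@(1,3)
Op 7: place WB@(5,0)
Op 8: place BK@(2,2)
Per-piece attacks for B:
  BQ@(1,3): attacks (1,4) (1,5) (1,2) (1,1) (1,0) (2,3) (3,3) (0,3) (2,4) (3,5) (2,2) (0,4) (0,2) [ray(0,1) blocked at (1,5); ray(1,0) blocked at (3,3); ray(1,-1) blocked at (2,2)]
  BN@(1,5): attacks (2,3) (3,4) (0,3)
  BK@(2,2): attacks (2,3) (2,1) (3,2) (1,2) (3,3) (3,1) (1,3) (1,1)
  BK@(4,2): attacks (4,3) (4,1) (5,2) (3,2) (5,3) (5,1) (3,3) (3,1)
  BR@(4,5): attacks (4,4) (4,3) (4,2) (5,5) (3,5) (2,5) [ray(0,-1) blocked at (4,2); ray(-1,0) blocked at (2,5)]
B attacks (5,2): yes

Answer: yes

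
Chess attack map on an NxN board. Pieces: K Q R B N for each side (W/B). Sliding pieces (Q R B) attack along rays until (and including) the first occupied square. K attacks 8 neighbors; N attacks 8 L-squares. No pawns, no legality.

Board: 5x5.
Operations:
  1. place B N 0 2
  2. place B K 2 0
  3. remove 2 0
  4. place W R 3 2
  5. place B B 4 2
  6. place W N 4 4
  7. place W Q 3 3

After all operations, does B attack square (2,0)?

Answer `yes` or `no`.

Op 1: place BN@(0,2)
Op 2: place BK@(2,0)
Op 3: remove (2,0)
Op 4: place WR@(3,2)
Op 5: place BB@(4,2)
Op 6: place WN@(4,4)
Op 7: place WQ@(3,3)
Per-piece attacks for B:
  BN@(0,2): attacks (1,4) (2,3) (1,0) (2,1)
  BB@(4,2): attacks (3,3) (3,1) (2,0) [ray(-1,1) blocked at (3,3)]
B attacks (2,0): yes

Answer: yes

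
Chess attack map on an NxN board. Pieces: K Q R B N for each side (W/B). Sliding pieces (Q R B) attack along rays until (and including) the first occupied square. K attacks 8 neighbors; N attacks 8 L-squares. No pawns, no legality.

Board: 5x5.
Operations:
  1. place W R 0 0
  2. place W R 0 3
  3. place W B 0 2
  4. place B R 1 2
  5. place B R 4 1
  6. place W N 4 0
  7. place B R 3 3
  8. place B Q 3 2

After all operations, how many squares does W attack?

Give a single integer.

Answer: 14

Derivation:
Op 1: place WR@(0,0)
Op 2: place WR@(0,3)
Op 3: place WB@(0,2)
Op 4: place BR@(1,2)
Op 5: place BR@(4,1)
Op 6: place WN@(4,0)
Op 7: place BR@(3,3)
Op 8: place BQ@(3,2)
Per-piece attacks for W:
  WR@(0,0): attacks (0,1) (0,2) (1,0) (2,0) (3,0) (4,0) [ray(0,1) blocked at (0,2); ray(1,0) blocked at (4,0)]
  WB@(0,2): attacks (1,3) (2,4) (1,1) (2,0)
  WR@(0,3): attacks (0,4) (0,2) (1,3) (2,3) (3,3) [ray(0,-1) blocked at (0,2); ray(1,0) blocked at (3,3)]
  WN@(4,0): attacks (3,2) (2,1)
Union (14 distinct): (0,1) (0,2) (0,4) (1,0) (1,1) (1,3) (2,0) (2,1) (2,3) (2,4) (3,0) (3,2) (3,3) (4,0)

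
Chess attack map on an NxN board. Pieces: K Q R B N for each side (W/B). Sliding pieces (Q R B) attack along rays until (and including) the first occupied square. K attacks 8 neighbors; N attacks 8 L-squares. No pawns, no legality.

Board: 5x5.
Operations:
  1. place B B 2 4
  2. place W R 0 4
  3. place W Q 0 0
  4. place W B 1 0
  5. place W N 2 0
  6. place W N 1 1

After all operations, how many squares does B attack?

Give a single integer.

Answer: 4

Derivation:
Op 1: place BB@(2,4)
Op 2: place WR@(0,4)
Op 3: place WQ@(0,0)
Op 4: place WB@(1,0)
Op 5: place WN@(2,0)
Op 6: place WN@(1,1)
Per-piece attacks for B:
  BB@(2,4): attacks (3,3) (4,2) (1,3) (0,2)
Union (4 distinct): (0,2) (1,3) (3,3) (4,2)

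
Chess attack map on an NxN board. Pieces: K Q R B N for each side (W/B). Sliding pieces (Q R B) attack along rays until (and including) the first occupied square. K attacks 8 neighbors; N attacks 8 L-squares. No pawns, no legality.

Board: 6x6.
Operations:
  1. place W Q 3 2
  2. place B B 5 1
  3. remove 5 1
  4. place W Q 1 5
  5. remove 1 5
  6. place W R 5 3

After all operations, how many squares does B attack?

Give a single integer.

Answer: 0

Derivation:
Op 1: place WQ@(3,2)
Op 2: place BB@(5,1)
Op 3: remove (5,1)
Op 4: place WQ@(1,5)
Op 5: remove (1,5)
Op 6: place WR@(5,3)
Per-piece attacks for B:
Union (0 distinct): (none)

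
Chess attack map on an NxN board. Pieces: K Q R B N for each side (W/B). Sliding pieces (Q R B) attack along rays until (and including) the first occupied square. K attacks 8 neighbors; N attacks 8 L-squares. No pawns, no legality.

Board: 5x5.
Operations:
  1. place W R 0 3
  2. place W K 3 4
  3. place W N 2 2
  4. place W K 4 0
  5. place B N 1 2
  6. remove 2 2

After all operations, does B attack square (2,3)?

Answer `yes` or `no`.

Answer: no

Derivation:
Op 1: place WR@(0,3)
Op 2: place WK@(3,4)
Op 3: place WN@(2,2)
Op 4: place WK@(4,0)
Op 5: place BN@(1,2)
Op 6: remove (2,2)
Per-piece attacks for B:
  BN@(1,2): attacks (2,4) (3,3) (0,4) (2,0) (3,1) (0,0)
B attacks (2,3): no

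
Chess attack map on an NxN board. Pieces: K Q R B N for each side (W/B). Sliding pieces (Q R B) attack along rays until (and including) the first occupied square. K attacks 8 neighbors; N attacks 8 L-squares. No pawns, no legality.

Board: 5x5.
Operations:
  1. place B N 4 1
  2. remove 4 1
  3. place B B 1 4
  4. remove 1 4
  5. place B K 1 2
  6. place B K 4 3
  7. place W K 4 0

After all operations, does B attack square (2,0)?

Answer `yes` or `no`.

Answer: no

Derivation:
Op 1: place BN@(4,1)
Op 2: remove (4,1)
Op 3: place BB@(1,4)
Op 4: remove (1,4)
Op 5: place BK@(1,2)
Op 6: place BK@(4,3)
Op 7: place WK@(4,0)
Per-piece attacks for B:
  BK@(1,2): attacks (1,3) (1,1) (2,2) (0,2) (2,3) (2,1) (0,3) (0,1)
  BK@(4,3): attacks (4,4) (4,2) (3,3) (3,4) (3,2)
B attacks (2,0): no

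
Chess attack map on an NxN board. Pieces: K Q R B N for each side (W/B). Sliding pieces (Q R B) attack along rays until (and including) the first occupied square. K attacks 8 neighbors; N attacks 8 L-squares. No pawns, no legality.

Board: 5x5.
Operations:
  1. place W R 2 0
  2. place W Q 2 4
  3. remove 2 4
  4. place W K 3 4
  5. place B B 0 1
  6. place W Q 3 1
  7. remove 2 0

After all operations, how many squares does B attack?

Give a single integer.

Op 1: place WR@(2,0)
Op 2: place WQ@(2,4)
Op 3: remove (2,4)
Op 4: place WK@(3,4)
Op 5: place BB@(0,1)
Op 6: place WQ@(3,1)
Op 7: remove (2,0)
Per-piece attacks for B:
  BB@(0,1): attacks (1,2) (2,3) (3,4) (1,0) [ray(1,1) blocked at (3,4)]
Union (4 distinct): (1,0) (1,2) (2,3) (3,4)

Answer: 4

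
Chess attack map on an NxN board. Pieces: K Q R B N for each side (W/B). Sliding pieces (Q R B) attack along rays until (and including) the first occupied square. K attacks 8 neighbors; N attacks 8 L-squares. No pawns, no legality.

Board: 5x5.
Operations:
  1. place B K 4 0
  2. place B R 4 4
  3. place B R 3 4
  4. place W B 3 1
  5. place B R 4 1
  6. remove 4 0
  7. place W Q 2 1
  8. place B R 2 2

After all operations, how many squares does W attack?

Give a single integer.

Answer: 13

Derivation:
Op 1: place BK@(4,0)
Op 2: place BR@(4,4)
Op 3: place BR@(3,4)
Op 4: place WB@(3,1)
Op 5: place BR@(4,1)
Op 6: remove (4,0)
Op 7: place WQ@(2,1)
Op 8: place BR@(2,2)
Per-piece attacks for W:
  WQ@(2,1): attacks (2,2) (2,0) (3,1) (1,1) (0,1) (3,2) (4,3) (3,0) (1,2) (0,3) (1,0) [ray(0,1) blocked at (2,2); ray(1,0) blocked at (3,1)]
  WB@(3,1): attacks (4,2) (4,0) (2,2) (2,0) [ray(-1,1) blocked at (2,2)]
Union (13 distinct): (0,1) (0,3) (1,0) (1,1) (1,2) (2,0) (2,2) (3,0) (3,1) (3,2) (4,0) (4,2) (4,3)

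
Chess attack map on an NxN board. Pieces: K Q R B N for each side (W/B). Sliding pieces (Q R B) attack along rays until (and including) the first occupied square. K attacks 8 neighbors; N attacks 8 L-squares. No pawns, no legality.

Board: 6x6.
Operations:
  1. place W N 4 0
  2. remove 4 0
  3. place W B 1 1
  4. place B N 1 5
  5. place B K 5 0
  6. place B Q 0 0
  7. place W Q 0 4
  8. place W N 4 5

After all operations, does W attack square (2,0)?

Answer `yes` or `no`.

Answer: yes

Derivation:
Op 1: place WN@(4,0)
Op 2: remove (4,0)
Op 3: place WB@(1,1)
Op 4: place BN@(1,5)
Op 5: place BK@(5,0)
Op 6: place BQ@(0,0)
Op 7: place WQ@(0,4)
Op 8: place WN@(4,5)
Per-piece attacks for W:
  WQ@(0,4): attacks (0,5) (0,3) (0,2) (0,1) (0,0) (1,4) (2,4) (3,4) (4,4) (5,4) (1,5) (1,3) (2,2) (3,1) (4,0) [ray(0,-1) blocked at (0,0); ray(1,1) blocked at (1,5)]
  WB@(1,1): attacks (2,2) (3,3) (4,4) (5,5) (2,0) (0,2) (0,0) [ray(-1,-1) blocked at (0,0)]
  WN@(4,5): attacks (5,3) (3,3) (2,4)
W attacks (2,0): yes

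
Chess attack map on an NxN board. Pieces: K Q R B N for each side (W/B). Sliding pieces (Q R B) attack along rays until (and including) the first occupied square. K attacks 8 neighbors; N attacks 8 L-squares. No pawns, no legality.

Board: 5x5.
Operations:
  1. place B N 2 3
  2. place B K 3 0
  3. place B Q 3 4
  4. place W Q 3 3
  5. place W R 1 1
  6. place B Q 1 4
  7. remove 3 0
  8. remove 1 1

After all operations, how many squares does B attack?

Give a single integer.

Answer: 16

Derivation:
Op 1: place BN@(2,3)
Op 2: place BK@(3,0)
Op 3: place BQ@(3,4)
Op 4: place WQ@(3,3)
Op 5: place WR@(1,1)
Op 6: place BQ@(1,4)
Op 7: remove (3,0)
Op 8: remove (1,1)
Per-piece attacks for B:
  BQ@(1,4): attacks (1,3) (1,2) (1,1) (1,0) (2,4) (3,4) (0,4) (2,3) (0,3) [ray(1,0) blocked at (3,4); ray(1,-1) blocked at (2,3)]
  BN@(2,3): attacks (4,4) (0,4) (3,1) (4,2) (1,1) (0,2)
  BQ@(3,4): attacks (3,3) (4,4) (2,4) (1,4) (4,3) (2,3) [ray(0,-1) blocked at (3,3); ray(-1,0) blocked at (1,4); ray(-1,-1) blocked at (2,3)]
Union (16 distinct): (0,2) (0,3) (0,4) (1,0) (1,1) (1,2) (1,3) (1,4) (2,3) (2,4) (3,1) (3,3) (3,4) (4,2) (4,3) (4,4)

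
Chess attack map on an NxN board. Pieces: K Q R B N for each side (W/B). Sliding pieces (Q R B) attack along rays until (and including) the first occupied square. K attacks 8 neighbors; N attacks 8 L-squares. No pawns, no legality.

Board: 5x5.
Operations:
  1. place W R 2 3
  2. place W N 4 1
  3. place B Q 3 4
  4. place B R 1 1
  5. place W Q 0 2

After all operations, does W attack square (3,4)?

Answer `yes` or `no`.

Answer: no

Derivation:
Op 1: place WR@(2,3)
Op 2: place WN@(4,1)
Op 3: place BQ@(3,4)
Op 4: place BR@(1,1)
Op 5: place WQ@(0,2)
Per-piece attacks for W:
  WQ@(0,2): attacks (0,3) (0,4) (0,1) (0,0) (1,2) (2,2) (3,2) (4,2) (1,3) (2,4) (1,1) [ray(1,-1) blocked at (1,1)]
  WR@(2,3): attacks (2,4) (2,2) (2,1) (2,0) (3,3) (4,3) (1,3) (0,3)
  WN@(4,1): attacks (3,3) (2,2) (2,0)
W attacks (3,4): no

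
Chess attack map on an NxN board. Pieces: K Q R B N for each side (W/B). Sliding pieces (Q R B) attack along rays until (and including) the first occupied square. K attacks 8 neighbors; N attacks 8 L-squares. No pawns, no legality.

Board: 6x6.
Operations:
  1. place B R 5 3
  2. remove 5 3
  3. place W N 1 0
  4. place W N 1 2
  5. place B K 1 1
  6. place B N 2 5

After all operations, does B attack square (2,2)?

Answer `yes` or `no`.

Answer: yes

Derivation:
Op 1: place BR@(5,3)
Op 2: remove (5,3)
Op 3: place WN@(1,0)
Op 4: place WN@(1,2)
Op 5: place BK@(1,1)
Op 6: place BN@(2,5)
Per-piece attacks for B:
  BK@(1,1): attacks (1,2) (1,0) (2,1) (0,1) (2,2) (2,0) (0,2) (0,0)
  BN@(2,5): attacks (3,3) (4,4) (1,3) (0,4)
B attacks (2,2): yes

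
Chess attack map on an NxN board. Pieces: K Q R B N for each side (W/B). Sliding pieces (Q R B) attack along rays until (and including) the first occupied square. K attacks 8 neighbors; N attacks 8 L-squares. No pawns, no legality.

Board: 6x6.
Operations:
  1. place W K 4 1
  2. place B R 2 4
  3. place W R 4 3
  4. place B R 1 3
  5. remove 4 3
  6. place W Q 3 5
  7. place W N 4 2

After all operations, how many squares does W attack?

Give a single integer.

Op 1: place WK@(4,1)
Op 2: place BR@(2,4)
Op 3: place WR@(4,3)
Op 4: place BR@(1,3)
Op 5: remove (4,3)
Op 6: place WQ@(3,5)
Op 7: place WN@(4,2)
Per-piece attacks for W:
  WQ@(3,5): attacks (3,4) (3,3) (3,2) (3,1) (3,0) (4,5) (5,5) (2,5) (1,5) (0,5) (4,4) (5,3) (2,4) [ray(-1,-1) blocked at (2,4)]
  WK@(4,1): attacks (4,2) (4,0) (5,1) (3,1) (5,2) (5,0) (3,2) (3,0)
  WN@(4,2): attacks (5,4) (3,4) (2,3) (5,0) (3,0) (2,1)
Union (21 distinct): (0,5) (1,5) (2,1) (2,3) (2,4) (2,5) (3,0) (3,1) (3,2) (3,3) (3,4) (4,0) (4,2) (4,4) (4,5) (5,0) (5,1) (5,2) (5,3) (5,4) (5,5)

Answer: 21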